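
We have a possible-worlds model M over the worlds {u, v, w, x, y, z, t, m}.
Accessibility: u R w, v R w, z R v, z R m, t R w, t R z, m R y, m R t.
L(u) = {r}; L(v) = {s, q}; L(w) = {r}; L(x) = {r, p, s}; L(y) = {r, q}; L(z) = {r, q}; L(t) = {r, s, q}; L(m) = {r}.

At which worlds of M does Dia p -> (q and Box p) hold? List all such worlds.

Let φ = Dia p -> (q and Box p). Evaluate φ at each world:
  u (successors {w}): φ is true.
  v (successors {w}): φ is true.
  w (successors ∅): φ is true.
  x (successors ∅): φ is true.
  y (successors ∅): φ is true.
  z (successors {v, m}): φ is true.
  t (successors {w, z}): φ is true.
  m (successors {y, t}): φ is true.
For instance, at v:
  At v: Dia p is false, q and Box p is false, so Dia p -> (q and Box p) is true.
    At v: Dia p requires p at some successor in {w}.
      At w: p is false.
    So Dia p is false at v.
    At v: q is true, Box p is false, so q and Box p is false.
      At v: Box p requires p at every successor {w}.
        p fails at w, so Box p is false at v.
Satisfying worlds: {u, v, w, x, y, z, t, m}

u, v, w, x, y, z, t, m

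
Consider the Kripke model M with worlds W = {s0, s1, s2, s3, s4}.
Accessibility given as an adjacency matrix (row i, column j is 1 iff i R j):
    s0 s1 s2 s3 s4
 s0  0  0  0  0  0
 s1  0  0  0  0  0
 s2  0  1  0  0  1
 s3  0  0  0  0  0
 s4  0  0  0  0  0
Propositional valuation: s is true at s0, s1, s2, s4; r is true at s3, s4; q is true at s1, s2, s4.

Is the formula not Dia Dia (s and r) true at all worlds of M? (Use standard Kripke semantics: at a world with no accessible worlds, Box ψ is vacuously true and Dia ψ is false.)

Let φ = not Dia Dia (s and r). Evaluate φ at each world:
  s0 (successors ∅): φ is true.
  s1 (successors ∅): φ is true.
  s2 (successors {s1, s4}): φ is true.
  s3 (successors ∅): φ is true.
  s4 (successors ∅): φ is true.
For instance, at s2:
  At s2: Dia Dia (s and r) is false, so not Dia Dia (s and r) is true.
    At s2: Dia Dia (s and r) requires Dia (s and r) at some successor in {s1, s4}.
      At s1: Dia (s and r) is false.
      At s4: Dia (s and r) is false.
    So Dia Dia (s and r) is false at s2.

Yes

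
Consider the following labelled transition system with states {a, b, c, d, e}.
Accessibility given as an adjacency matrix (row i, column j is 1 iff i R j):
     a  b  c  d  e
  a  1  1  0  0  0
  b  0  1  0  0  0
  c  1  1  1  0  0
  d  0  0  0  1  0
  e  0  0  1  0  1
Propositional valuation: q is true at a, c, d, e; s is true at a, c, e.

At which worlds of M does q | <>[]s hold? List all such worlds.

a, c, d, e

Let φ = q | <>[]s. Evaluate φ at each world:
  a (successors {a, b}): φ is true.
  b (successors {b}): φ is false.
  c (successors {a, b, c}): φ is true.
  d (successors {d}): φ is true.
  e (successors {c, e}): φ is true.
For instance, at d:
  At d: q is true, <>[]s is false, so q | <>[]s is true.
    At d: <>[]s requires []s at some successor in {d}.
      At d: []s is false.
    So <>[]s is false at d.
Satisfying worlds: {a, c, d, e}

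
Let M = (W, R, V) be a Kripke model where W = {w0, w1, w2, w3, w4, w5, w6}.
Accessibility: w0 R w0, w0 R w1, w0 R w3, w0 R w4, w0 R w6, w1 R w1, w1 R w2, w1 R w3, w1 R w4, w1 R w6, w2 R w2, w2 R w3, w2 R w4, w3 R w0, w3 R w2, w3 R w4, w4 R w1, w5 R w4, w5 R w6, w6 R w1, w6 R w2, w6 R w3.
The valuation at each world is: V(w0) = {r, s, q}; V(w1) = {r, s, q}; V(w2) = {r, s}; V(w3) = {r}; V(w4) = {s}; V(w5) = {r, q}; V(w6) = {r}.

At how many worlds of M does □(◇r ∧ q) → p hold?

6

Recall that □ψ holds at a world iff ψ holds at every accessible world, and ◇ψ holds iff ψ holds at some accessible world.
Let φ = □(◇r ∧ q) → p. Evaluate φ at each world:
  w0 (successors {w0, w1, w3, w4, w6}): φ is true.
  w1 (successors {w1, w2, w3, w4, w6}): φ is true.
  w2 (successors {w2, w3, w4}): φ is true.
  w3 (successors {w0, w2, w4}): φ is true.
  w4 (successors {w1}): φ is false.
  w5 (successors {w4, w6}): φ is true.
  w6 (successors {w1, w2, w3}): φ is true.
For instance, at w5:
  At w5: □(◇r ∧ q) is false, p is false, so □(◇r ∧ q) → p is true.
    At w5: □(◇r ∧ q) requires ◇r ∧ q at every successor {w4, w6}.
      ◇r ∧ q fails at w4, so □(◇r ∧ q) is false at w5.
Satisfying worlds: {w0, w1, w2, w3, w5, w6}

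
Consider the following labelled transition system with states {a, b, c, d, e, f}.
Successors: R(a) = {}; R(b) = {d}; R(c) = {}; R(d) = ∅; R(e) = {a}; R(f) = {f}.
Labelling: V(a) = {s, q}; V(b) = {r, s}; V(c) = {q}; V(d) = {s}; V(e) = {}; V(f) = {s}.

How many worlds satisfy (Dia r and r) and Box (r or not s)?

Let φ = (Dia r and r) and Box (r or not s). Evaluate φ at each world:
  a (successors ∅): φ is false.
  b (successors {d}): φ is false.
  c (successors ∅): φ is false.
  d (successors ∅): φ is false.
  e (successors {a}): φ is false.
  f (successors {f}): φ is false.
For instance, at f:
  At f: Dia r and r is false, Box (r or not s) is false, so (Dia r and r) and Box (r or not s) is false.
    At f: Dia r is false, r is false, so Dia r and r is false.
      At f: Dia r requires r at some successor in {f}.
        At f: r is false.
      So Dia r is false at f.
    At f: Box (r or not s) requires r or not s at every successor {f}.
      r or not s fails at f, so Box (r or not s) is false at f.
Satisfying worlds: none.

0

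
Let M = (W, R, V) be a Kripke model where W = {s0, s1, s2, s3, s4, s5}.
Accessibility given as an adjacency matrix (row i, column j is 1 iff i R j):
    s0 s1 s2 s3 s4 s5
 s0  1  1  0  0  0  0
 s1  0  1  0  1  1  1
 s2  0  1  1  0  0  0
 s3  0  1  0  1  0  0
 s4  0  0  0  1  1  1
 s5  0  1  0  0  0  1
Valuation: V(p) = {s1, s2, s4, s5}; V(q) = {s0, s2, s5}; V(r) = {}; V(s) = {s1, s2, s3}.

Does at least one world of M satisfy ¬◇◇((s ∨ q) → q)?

Let φ = ¬◇◇((s ∨ q) → q). Evaluate φ at each world:
  s0 (successors {s0, s1}): φ is false.
  s1 (successors {s1, s3, s4, s5}): φ is false.
  s2 (successors {s1, s2}): φ is false.
  s3 (successors {s1, s3}): φ is false.
  s4 (successors {s3, s4, s5}): φ is false.
  s5 (successors {s1, s5}): φ is false.
For instance, at s0:
  At s0: ◇◇((s ∨ q) → q) is true, so ¬◇◇((s ∨ q) → q) is false.
    At s0: ◇◇((s ∨ q) → q) requires ◇((s ∨ q) → q) at some successor in {s0, s1}.
      ◇((s ∨ q) → q) holds at s0, so ◇◇((s ∨ q) → q) is true at s0.

No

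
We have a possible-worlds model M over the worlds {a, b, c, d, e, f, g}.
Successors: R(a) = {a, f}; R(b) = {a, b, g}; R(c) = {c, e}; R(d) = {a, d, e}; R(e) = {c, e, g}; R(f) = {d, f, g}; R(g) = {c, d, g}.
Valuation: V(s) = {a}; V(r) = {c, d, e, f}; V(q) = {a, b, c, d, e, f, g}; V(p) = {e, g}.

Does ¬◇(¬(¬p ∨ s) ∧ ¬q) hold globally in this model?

Let φ = ¬◇(¬(¬p ∨ s) ∧ ¬q). Evaluate φ at each world:
  a (successors {a, f}): φ is true.
  b (successors {a, b, g}): φ is true.
  c (successors {c, e}): φ is true.
  d (successors {a, d, e}): φ is true.
  e (successors {c, e, g}): φ is true.
  f (successors {d, f, g}): φ is true.
  g (successors {c, d, g}): φ is true.
For instance, at b:
  At b: ◇(¬(¬p ∨ s) ∧ ¬q) is false, so ¬◇(¬(¬p ∨ s) ∧ ¬q) is true.
    At b: ◇(¬(¬p ∨ s) ∧ ¬q) requires ¬(¬p ∨ s) ∧ ¬q at some successor in {a, b, g}.
      At a: ¬(¬p ∨ s) ∧ ¬q is false.
      At b: ¬(¬p ∨ s) ∧ ¬q is false.
      At g: ¬(¬p ∨ s) ∧ ¬q is false.
    So ◇(¬(¬p ∨ s) ∧ ¬q) is false at b.

Yes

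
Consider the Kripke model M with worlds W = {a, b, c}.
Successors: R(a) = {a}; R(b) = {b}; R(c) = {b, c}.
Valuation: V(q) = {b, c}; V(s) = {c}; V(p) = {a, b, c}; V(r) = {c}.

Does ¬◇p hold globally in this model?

No

Let φ = ¬◇p. Evaluate φ at each world:
  a (successors {a}): φ is false.
  b (successors {b}): φ is false.
  c (successors {b, c}): φ is false.
Detail at a (counterexample):
  At a: ◇p is true, so ¬◇p is false.
    At a: ◇p requires p at some successor in {a}.
      p holds at a, so ◇p is true at a.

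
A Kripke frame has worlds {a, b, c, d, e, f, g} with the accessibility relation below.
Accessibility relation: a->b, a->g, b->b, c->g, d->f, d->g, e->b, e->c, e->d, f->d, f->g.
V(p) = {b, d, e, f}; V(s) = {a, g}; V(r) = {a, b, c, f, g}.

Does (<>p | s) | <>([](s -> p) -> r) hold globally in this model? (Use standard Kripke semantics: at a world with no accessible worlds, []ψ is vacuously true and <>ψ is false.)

Let φ = (<>p | s) | <>([](s -> p) -> r). Evaluate φ at each world:
  a (successors {b, g}): φ is true.
  b (successors {b}): φ is true.
  c (successors {g}): φ is true.
  d (successors {f, g}): φ is true.
  e (successors {b, c, d}): φ is true.
  f (successors {d, g}): φ is true.
  g (successors ∅): φ is true.
For instance, at b:
  At b: <>p | s is true, <>([](s -> p) -> r) is true, so (<>p | s) | <>([](s -> p) -> r) is true.
    At b: <>p is true, s is false, so <>p | s is true.
      At b: <>p requires p at some successor in {b}.
        p holds at b, so <>p is true at b.
    At b: <>([](s -> p) -> r) requires [](s -> p) -> r at some successor in {b}.
      [](s -> p) -> r holds at b, so <>([](s -> p) -> r) is true at b.

Yes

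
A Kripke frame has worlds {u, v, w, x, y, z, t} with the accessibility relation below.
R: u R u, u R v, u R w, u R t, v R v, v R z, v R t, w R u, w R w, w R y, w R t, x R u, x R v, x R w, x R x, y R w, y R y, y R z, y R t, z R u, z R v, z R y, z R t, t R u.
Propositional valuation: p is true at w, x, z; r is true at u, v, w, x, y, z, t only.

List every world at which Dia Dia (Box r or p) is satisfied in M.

u, v, w, x, y, z, t

Let φ = Dia Dia (Box r or p). Evaluate φ at each world:
  u (successors {u, v, w, t}): φ is true.
  v (successors {v, z, t}): φ is true.
  w (successors {u, w, y, t}): φ is true.
  x (successors {u, v, w, x}): φ is true.
  y (successors {w, y, z, t}): φ is true.
  z (successors {u, v, y, t}): φ is true.
  t (successors {u}): φ is true.
For instance, at v:
  At v: Dia Dia (Box r or p) requires Dia (Box r or p) at some successor in {v, z, t}.
    Dia (Box r or p) holds at v, so Dia Dia (Box r or p) is true at v.
      At v: Dia (Box r or p) requires Box r or p at some successor in {v, z, t}.
        Box r or p holds at v, so Dia (Box r or p) is true at v.
Satisfying worlds: {u, v, w, x, y, z, t}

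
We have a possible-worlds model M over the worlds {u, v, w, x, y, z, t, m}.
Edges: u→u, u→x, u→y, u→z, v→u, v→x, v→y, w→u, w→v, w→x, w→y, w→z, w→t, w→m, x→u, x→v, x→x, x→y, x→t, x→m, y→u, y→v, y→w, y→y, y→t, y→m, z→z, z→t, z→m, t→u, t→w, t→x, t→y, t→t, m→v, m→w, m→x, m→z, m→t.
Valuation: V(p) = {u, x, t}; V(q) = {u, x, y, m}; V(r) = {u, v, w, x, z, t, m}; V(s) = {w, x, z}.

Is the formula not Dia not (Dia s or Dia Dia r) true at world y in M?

At y: Dia not (Dia s or Dia Dia r) is false, so not Dia not (Dia s or Dia Dia r) is true.
  At y: Dia not (Dia s or Dia Dia r) requires not (Dia s or Dia Dia r) at some successor in {u, v, w, y, t, m}.
    At u: not (Dia s or Dia Dia r) is false.
    At v: not (Dia s or Dia Dia r) is false.
    At w: not (Dia s or Dia Dia r) is false.
    At y: not (Dia s or Dia Dia r) is false.
    At t: not (Dia s or Dia Dia r) is false.
    At m: not (Dia s or Dia Dia r) is false.
  So Dia not (Dia s or Dia Dia r) is false at y.

Yes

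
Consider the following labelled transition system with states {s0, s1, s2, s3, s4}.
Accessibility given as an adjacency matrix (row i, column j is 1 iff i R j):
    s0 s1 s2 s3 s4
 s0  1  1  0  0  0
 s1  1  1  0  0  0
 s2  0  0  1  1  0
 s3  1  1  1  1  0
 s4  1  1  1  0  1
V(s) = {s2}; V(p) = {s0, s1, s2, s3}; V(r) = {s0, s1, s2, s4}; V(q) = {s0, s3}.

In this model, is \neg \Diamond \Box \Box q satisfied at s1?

Yes

At s1: \Diamond \Box \Box q is false, so \neg \Diamond \Box \Box q is true.
  At s1: \Diamond \Box \Box q requires \Box \Box q at some successor in {s0, s1}.
    At s0: \Box \Box q is false.
    At s1: \Box \Box q is false.
  So \Diamond \Box \Box q is false at s1.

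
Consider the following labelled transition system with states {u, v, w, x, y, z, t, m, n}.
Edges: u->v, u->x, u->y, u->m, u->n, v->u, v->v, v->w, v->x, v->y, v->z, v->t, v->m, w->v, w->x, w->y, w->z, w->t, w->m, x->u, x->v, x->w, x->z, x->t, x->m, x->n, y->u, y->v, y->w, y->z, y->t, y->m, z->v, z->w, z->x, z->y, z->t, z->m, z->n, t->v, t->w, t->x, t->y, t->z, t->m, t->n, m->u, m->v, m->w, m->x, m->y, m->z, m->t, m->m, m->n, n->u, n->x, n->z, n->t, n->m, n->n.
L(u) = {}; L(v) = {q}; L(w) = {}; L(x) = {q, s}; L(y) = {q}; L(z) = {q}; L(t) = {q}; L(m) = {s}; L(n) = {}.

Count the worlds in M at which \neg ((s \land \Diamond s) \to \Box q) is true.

Let φ = \neg ((s \land \Diamond s) \to \Box q). Evaluate φ at each world:
  u (successors {v, x, y, m, n}): φ is false.
  v (successors {u, v, w, x, y, z, t, m}): φ is false.
  w (successors {v, x, y, z, t, m}): φ is false.
  x (successors {u, v, w, z, t, m, n}): φ is true.
  y (successors {u, v, w, z, t, m}): φ is false.
  z (successors {v, w, x, y, t, m, n}): φ is false.
  t (successors {v, w, x, y, z, m, n}): φ is false.
  m (successors {u, v, w, x, y, z, t, m, n}): φ is true.
  n (successors {u, x, z, t, m, n}): φ is false.
For instance, at x:
  At x: (s \land \Diamond s) \to \Box q is false, so \neg ((s \land \Diamond s) \to \Box q) is true.
    At x: s \land \Diamond s is true, \Box q is false, so (s \land \Diamond s) \to \Box q is false.
      At x: s is true, \Diamond s is true, so s \land \Diamond s is true.
      At x: \Box q requires q at every successor {u, v, w, z, t, m, n}.
        q fails at u, so \Box q is false at x.
Satisfying worlds: {x, m}

2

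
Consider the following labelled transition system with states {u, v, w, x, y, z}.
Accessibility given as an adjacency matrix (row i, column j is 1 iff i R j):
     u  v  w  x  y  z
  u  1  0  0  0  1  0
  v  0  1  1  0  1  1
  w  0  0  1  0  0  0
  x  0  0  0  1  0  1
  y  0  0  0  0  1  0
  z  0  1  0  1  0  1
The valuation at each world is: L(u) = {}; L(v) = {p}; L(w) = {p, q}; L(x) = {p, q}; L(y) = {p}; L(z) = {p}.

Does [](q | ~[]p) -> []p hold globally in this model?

Yes

Recall that []ψ holds at a world iff ψ holds at every accessible world, and <>ψ holds iff ψ holds at some accessible world.
Let φ = [](q | ~[]p) -> []p. Evaluate φ at each world:
  u (successors {u, y}): φ is true.
  v (successors {v, w, y, z}): φ is true.
  w (successors {w}): φ is true.
  x (successors {x, z}): φ is true.
  y (successors {y}): φ is true.
  z (successors {v, x, z}): φ is true.
For instance, at z:
  At z: [](q | ~[]p) is false, []p is true, so [](q | ~[]p) -> []p is true.
    At z: [](q | ~[]p) requires q | ~[]p at every successor {v, x, z}.
      q | ~[]p fails at v, so [](q | ~[]p) is false at z.
    At z: []p requires p at every successor {v, x, z}.
      At v: p is true.
      At x: p is true.
      At z: p is true.
    So []p is true at z.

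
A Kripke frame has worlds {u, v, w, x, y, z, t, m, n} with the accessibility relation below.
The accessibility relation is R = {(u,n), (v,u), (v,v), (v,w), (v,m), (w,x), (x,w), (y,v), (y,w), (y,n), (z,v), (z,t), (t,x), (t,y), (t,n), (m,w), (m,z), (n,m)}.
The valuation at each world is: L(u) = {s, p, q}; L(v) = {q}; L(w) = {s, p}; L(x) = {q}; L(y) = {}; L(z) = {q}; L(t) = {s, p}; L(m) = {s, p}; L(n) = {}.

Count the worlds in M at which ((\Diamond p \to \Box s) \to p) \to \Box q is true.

Let φ = ((\Diamond p \to \Box s) \to p) \to \Box q. Evaluate φ at each world:
  u (successors {n}): φ is false.
  v (successors {u, v, w, m}): φ is false.
  w (successors {x}): φ is true.
  x (successors {w}): φ is true.
  y (successors {v, w, n}): φ is false.
  z (successors {v, t}): φ is false.
  t (successors {x, y, n}): φ is false.
  m (successors {w, z}): φ is false.
  n (successors {m}): φ is true.
For instance, at u:
  At u: (\Diamond p \to \Box s) \to p is true, \Box q is false, so ((\Diamond p \to \Box s) \to p) \to \Box q is false.
    At u: \Diamond p \to \Box s is true, p is true, so (\Diamond p \to \Box s) \to p is true.
      At u: \Diamond p is false, \Box s is false, so \Diamond p \to \Box s is true.
    At u: \Box q requires q at every successor {n}.
      q fails at n, so \Box q is false at u.
Satisfying worlds: {w, x, n}

3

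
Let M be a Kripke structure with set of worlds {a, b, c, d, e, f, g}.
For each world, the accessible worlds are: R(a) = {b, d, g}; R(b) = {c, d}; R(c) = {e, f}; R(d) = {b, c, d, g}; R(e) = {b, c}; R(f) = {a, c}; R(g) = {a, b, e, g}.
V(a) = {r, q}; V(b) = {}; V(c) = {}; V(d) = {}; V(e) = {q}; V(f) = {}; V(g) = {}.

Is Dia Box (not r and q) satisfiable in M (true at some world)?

No

Let φ = Dia Box (not r and q). Evaluate φ at each world:
  a (successors {b, d, g}): φ is false.
  b (successors {c, d}): φ is false.
  c (successors {e, f}): φ is false.
  d (successors {b, c, d, g}): φ is false.
  e (successors {b, c}): φ is false.
  f (successors {a, c}): φ is false.
  g (successors {a, b, e, g}): φ is false.
For instance, at b:
  At b: Dia Box (not r and q) requires Box (not r and q) at some successor in {c, d}.
    At c: Box (not r and q) is false.
    At d: Box (not r and q) is false.
  So Dia Box (not r and q) is false at b.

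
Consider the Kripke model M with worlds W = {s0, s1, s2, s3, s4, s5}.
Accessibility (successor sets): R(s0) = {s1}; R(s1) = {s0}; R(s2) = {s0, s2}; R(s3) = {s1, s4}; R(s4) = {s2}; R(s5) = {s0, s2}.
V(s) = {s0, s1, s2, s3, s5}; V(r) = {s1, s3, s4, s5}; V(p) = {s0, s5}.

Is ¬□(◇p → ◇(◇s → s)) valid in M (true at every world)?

Let φ = ¬□(◇p → ◇(◇s → s)). Evaluate φ at each world:
  s0 (successors {s1}): φ is false.
  s1 (successors {s0}): φ is false.
  s2 (successors {s0, s2}): φ is false.
  s3 (successors {s1, s4}): φ is false.
  s4 (successors {s2}): φ is false.
  s5 (successors {s0, s2}): φ is false.
Detail at s0 (counterexample):
  At s0: □(◇p → ◇(◇s → s)) is true, so ¬□(◇p → ◇(◇s → s)) is false.
    At s0: □(◇p → ◇(◇s → s)) requires ◇p → ◇(◇s → s) at every successor {s1}.
      At s1: ◇p → ◇(◇s → s) is true.
    So □(◇p → ◇(◇s → s)) is true at s0.

No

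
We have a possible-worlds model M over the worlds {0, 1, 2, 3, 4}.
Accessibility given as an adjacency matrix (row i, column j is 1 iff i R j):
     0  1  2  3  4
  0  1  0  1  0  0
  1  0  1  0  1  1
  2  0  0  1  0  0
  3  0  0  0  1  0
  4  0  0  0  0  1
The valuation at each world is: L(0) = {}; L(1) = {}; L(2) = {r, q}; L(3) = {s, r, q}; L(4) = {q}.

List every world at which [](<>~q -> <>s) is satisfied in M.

Let φ = [](<>~q -> <>s). Evaluate φ at each world:
  0 (successors {0, 2}): φ is false.
  1 (successors {1, 3, 4}): φ is true.
  2 (successors {2}): φ is true.
  3 (successors {3}): φ is true.
  4 (successors {4}): φ is true.
For instance, at 4:
  At 4: [](<>~q -> <>s) requires <>~q -> <>s at every successor {4}.
      At 4: <>~q is false, <>s is false, so <>~q -> <>s is true.
  So [](<>~q -> <>s) is true at 4.
Satisfying worlds: {1, 2, 3, 4}

1, 2, 3, 4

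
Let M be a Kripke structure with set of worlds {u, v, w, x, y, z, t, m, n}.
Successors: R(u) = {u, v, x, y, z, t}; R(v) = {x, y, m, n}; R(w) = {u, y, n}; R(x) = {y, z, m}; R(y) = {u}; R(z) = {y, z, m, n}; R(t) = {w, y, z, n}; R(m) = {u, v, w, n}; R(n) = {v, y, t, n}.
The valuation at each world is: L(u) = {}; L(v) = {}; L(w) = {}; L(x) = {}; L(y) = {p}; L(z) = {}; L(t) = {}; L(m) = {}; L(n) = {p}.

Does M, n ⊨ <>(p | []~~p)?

At n: <>(p | []~~p) requires p | []~~p at some successor in {v, y, t, n}.
  p | []~~p holds at y, so <>(p | []~~p) is true at n.
    At y: p is true, []~~p is false, so p | []~~p is true.
      At y: []~~p requires ~~p at every successor {u}.
        ~~p fails at u, so []~~p is false at y.

Yes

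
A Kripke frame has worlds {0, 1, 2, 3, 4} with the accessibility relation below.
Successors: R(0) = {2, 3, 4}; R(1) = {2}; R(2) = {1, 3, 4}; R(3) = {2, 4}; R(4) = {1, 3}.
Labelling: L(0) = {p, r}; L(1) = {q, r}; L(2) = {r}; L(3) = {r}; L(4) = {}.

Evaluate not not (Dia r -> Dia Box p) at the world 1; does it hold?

No

Recall that Box ψ holds at a world iff ψ holds at every accessible world, and Dia ψ holds iff ψ holds at some accessible world.
At 1: not (Dia r -> Dia Box p) is true, so not not (Dia r -> Dia Box p) is false.
  At 1: Dia r -> Dia Box p is false, so not (Dia r -> Dia Box p) is true.
    At 1: Dia r is true, Dia Box p is false, so Dia r -> Dia Box p is false.
      At 1: Dia r requires r at some successor in {2}.
        r holds at 2, so Dia r is true at 1.
      At 1: Dia Box p requires Box p at some successor in {2}.
        At 2: Box p is false.
      So Dia Box p is false at 1.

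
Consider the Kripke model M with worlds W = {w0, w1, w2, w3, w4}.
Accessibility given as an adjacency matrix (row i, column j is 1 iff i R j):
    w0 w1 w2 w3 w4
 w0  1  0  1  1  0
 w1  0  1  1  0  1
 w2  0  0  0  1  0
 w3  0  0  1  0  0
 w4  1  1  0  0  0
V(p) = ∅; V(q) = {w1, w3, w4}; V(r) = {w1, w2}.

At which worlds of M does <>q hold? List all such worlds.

Let φ = <>q. Evaluate φ at each world:
  w0 (successors {w0, w2, w3}): φ is true.
  w1 (successors {w1, w2, w4}): φ is true.
  w2 (successors {w3}): φ is true.
  w3 (successors {w2}): φ is false.
  w4 (successors {w0, w1}): φ is true.
For instance, at w0:
  At w0: <>q requires q at some successor in {w0, w2, w3}.
    q holds at w3, so <>q is true at w0.
Satisfying worlds: {w0, w1, w2, w4}

w0, w1, w2, w4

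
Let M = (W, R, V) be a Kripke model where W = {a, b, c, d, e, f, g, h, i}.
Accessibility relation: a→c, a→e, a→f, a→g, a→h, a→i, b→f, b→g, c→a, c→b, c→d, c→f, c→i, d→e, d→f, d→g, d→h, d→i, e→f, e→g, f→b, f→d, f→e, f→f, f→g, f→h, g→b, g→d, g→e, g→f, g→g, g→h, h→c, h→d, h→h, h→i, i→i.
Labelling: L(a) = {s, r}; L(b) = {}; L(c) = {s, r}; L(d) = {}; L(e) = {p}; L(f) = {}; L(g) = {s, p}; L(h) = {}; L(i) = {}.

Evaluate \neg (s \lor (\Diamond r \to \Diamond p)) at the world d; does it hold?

At d: s \lor (\Diamond r \to \Diamond p) is true, so \neg (s \lor (\Diamond r \to \Diamond p)) is false.
  At d: s is false, \Diamond r \to \Diamond p is true, so s \lor (\Diamond r \to \Diamond p) is true.
    At d: \Diamond r is false, \Diamond p is true, so \Diamond r \to \Diamond p is true.
      At d: \Diamond r requires r at some successor in {e, f, g, h, i}.
        At e: r is false.
        At f: r is false.
        At g: r is false.
        At h: r is false.
        At i: r is false.
      So \Diamond r is false at d.
      At d: \Diamond p requires p at some successor in {e, f, g, h, i}.
        p holds at e, so \Diamond p is true at d.

No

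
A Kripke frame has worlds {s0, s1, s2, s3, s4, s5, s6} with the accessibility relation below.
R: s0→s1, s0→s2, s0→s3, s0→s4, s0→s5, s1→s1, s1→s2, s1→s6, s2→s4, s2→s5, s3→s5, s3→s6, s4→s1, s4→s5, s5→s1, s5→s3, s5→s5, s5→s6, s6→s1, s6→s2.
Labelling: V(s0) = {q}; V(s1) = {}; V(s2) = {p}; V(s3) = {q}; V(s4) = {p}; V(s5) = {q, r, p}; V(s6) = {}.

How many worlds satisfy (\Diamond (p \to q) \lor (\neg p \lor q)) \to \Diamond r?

Let φ = (\Diamond (p \to q) \lor (\neg p \lor q)) \to \Diamond r. Evaluate φ at each world:
  s0 (successors {s1, s2, s3, s4, s5}): φ is true.
  s1 (successors {s1, s2, s6}): φ is false.
  s2 (successors {s4, s5}): φ is true.
  s3 (successors {s5, s6}): φ is true.
  s4 (successors {s1, s5}): φ is true.
  s5 (successors {s1, s3, s5, s6}): φ is true.
  s6 (successors {s1, s2}): φ is false.
For instance, at s2:
  At s2: \Diamond (p \to q) \lor (\neg p \lor q) is true, \Diamond r is true, so (\Diamond (p \to q) \lor (\neg p \lor q)) \to \Diamond r is true.
    At s2: \Diamond (p \to q) is true, \neg p \lor q is false, so \Diamond (p \to q) \lor (\neg p \lor q) is true.
      At s2: \Diamond (p \to q) requires p \to q at some successor in {s4, s5}.
        p \to q holds at s5, so \Diamond (p \to q) is true at s2.
    At s2: \Diamond r requires r at some successor in {s4, s5}.
      r holds at s5, so \Diamond r is true at s2.
Satisfying worlds: {s0, s2, s3, s4, s5}

5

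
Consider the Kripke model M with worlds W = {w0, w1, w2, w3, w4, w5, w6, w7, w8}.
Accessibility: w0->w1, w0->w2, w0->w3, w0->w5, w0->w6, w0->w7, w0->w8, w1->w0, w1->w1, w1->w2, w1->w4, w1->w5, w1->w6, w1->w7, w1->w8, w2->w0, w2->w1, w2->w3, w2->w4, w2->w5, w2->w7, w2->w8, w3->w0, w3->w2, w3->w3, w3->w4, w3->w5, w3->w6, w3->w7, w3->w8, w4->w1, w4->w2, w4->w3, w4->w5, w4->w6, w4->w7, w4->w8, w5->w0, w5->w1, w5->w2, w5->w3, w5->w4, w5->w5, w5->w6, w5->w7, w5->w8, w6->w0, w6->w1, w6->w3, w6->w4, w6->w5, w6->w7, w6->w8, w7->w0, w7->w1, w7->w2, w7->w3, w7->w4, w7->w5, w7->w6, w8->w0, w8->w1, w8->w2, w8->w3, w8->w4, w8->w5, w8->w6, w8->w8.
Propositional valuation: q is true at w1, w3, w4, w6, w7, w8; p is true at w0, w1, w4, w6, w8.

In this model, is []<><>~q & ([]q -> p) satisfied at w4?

Yes

At w4: []<><>~q is true, []q -> p is true, so []<><>~q & ([]q -> p) is true.
  At w4: []<><>~q requires <><>~q at every successor {w1, w2, w3, w5, w6, w7, w8}.
    At w1: <><>~q is true.
    At w2: <><>~q is true.
    At w3: <><>~q is true.
    At w5: <><>~q is true.
    At w6: <><>~q is true.
    At w7: <><>~q is true.
    At w8: <><>~q is true.
  So []<><>~q is true at w4.
  At w4: []q is false, p is true, so []q -> p is true.
    At w4: []q requires q at every successor {w1, w2, w3, w5, w6, w7, w8}.
      q fails at w2, so []q is false at w4.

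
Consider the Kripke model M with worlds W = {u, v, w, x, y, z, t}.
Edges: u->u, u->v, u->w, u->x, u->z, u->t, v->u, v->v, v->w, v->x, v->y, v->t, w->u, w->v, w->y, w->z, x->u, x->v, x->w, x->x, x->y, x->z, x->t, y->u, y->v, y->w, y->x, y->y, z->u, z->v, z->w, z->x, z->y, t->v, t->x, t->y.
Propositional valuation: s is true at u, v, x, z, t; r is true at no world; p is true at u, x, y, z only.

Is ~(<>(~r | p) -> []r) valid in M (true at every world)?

Yes

Recall that []ψ holds at a world iff ψ holds at every accessible world, and <>ψ holds iff ψ holds at some accessible world.
Let φ = ~(<>(~r | p) -> []r). Evaluate φ at each world:
  u (successors {u, v, w, x, z, t}): φ is true.
  v (successors {u, v, w, x, y, t}): φ is true.
  w (successors {u, v, y, z}): φ is true.
  x (successors {u, v, w, x, y, z, t}): φ is true.
  y (successors {u, v, w, x, y}): φ is true.
  z (successors {u, v, w, x, y}): φ is true.
  t (successors {v, x, y}): φ is true.
For instance, at v:
  At v: <>(~r | p) -> []r is false, so ~(<>(~r | p) -> []r) is true.
    At v: <>(~r | p) is true, []r is false, so <>(~r | p) -> []r is false.
      At v: <>(~r | p) requires ~r | p at some successor in {u, v, w, x, y, t}.
        ~r | p holds at u, so <>(~r | p) is true at v.
      At v: []r requires r at every successor {u, v, w, x, y, t}.
        r fails at u, so []r is false at v.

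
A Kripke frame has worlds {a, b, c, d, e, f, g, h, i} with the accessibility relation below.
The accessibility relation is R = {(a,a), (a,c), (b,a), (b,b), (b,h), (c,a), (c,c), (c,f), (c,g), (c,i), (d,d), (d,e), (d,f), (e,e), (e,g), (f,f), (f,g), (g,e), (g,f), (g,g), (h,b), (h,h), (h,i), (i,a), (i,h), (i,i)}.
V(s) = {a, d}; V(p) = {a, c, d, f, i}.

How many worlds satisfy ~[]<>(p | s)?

3

Let φ = ~[]<>(p | s). Evaluate φ at each world:
  a (successors {a, c}): φ is false.
  b (successors {a, b, h}): φ is false.
  c (successors {a, c, f, g, i}): φ is false.
  d (successors {d, e, f}): φ is true.
  e (successors {e, g}): φ is true.
  f (successors {f, g}): φ is false.
  g (successors {e, f, g}): φ is true.
  h (successors {b, h, i}): φ is false.
  i (successors {a, h, i}): φ is false.
For instance, at i:
  At i: []<>(p | s) is true, so ~[]<>(p | s) is false.
    At i: []<>(p | s) requires <>(p | s) at every successor {a, h, i}.
      At a: <>(p | s) is true.
      At h: <>(p | s) is true.
      At i: <>(p | s) is true.
    So []<>(p | s) is true at i.
Satisfying worlds: {d, e, g}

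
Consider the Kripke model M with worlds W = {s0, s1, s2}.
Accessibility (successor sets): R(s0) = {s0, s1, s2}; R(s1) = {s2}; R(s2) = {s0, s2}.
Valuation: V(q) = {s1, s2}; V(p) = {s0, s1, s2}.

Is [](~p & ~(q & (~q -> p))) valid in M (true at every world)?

Let φ = [](~p & ~(q & (~q -> p))). Evaluate φ at each world:
  s0 (successors {s0, s1, s2}): φ is false.
  s1 (successors {s2}): φ is false.
  s2 (successors {s0, s2}): φ is false.
Detail at s0 (counterexample):
  At s0: [](~p & ~(q & (~q -> p))) requires ~p & ~(q & (~q -> p)) at every successor {s0, s1, s2}.
    ~p & ~(q & (~q -> p)) fails at s0, so [](~p & ~(q & (~q -> p))) is false at s0.

No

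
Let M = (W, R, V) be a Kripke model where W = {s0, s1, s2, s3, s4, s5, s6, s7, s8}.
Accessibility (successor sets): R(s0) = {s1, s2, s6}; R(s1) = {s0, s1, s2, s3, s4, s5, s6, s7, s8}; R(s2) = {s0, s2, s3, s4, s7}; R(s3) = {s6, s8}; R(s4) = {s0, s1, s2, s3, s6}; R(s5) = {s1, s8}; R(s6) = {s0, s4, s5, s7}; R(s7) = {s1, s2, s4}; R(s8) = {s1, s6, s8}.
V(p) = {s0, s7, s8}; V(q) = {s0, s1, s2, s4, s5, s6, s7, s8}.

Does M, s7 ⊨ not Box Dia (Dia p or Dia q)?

At s7: Box Dia (Dia p or Dia q) is true, so not Box Dia (Dia p or Dia q) is false.
  At s7: Box Dia (Dia p or Dia q) requires Dia (Dia p or Dia q) at every successor {s1, s2, s4}.
      At s1: Dia (Dia p or Dia q) requires Dia p or Dia q at some successor in {s0, s1, s2, s3, s4, s5, s6, s7, s8}.
        Dia p or Dia q holds at s0, so Dia (Dia p or Dia q) is true at s1.
      At s2: Dia (Dia p or Dia q) requires Dia p or Dia q at some successor in {s0, s2, s3, s4, s7}.
        Dia p or Dia q holds at s0, so Dia (Dia p or Dia q) is true at s2.
      At s4: Dia (Dia p or Dia q) requires Dia p or Dia q at some successor in {s0, s1, s2, s3, s6}.
        Dia p or Dia q holds at s0, so Dia (Dia p or Dia q) is true at s4.
  So Box Dia (Dia p or Dia q) is true at s7.

No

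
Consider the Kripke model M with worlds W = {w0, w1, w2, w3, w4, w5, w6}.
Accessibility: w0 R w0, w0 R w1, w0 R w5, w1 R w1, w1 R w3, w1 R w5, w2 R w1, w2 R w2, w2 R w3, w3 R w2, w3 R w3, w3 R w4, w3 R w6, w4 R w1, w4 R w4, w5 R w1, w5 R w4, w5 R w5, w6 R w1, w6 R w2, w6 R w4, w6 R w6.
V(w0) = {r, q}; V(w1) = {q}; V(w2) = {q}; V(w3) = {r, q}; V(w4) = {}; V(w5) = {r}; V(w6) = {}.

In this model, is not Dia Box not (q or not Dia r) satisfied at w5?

At w5: Dia Box not (q or not Dia r) is false, so not Dia Box not (q or not Dia r) is true.
  At w5: Dia Box not (q or not Dia r) requires Box not (q or not Dia r) at some successor in {w1, w4, w5}.
    At w1: Box not (q or not Dia r) is false.
    At w4: Box not (q or not Dia r) is false.
    At w5: Box not (q or not Dia r) is false.
  So Dia Box not (q or not Dia r) is false at w5.

Yes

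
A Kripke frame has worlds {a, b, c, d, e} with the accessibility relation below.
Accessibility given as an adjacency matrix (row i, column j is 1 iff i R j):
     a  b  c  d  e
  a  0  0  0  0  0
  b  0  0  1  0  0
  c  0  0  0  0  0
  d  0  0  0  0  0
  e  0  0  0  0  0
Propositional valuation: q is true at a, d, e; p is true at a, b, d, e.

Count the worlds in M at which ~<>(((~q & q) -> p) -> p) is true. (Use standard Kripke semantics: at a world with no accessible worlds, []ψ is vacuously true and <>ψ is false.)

5

Recall that <>ψ holds at a world iff ψ holds at some accessible world.
Let φ = ~<>(((~q & q) -> p) -> p). Evaluate φ at each world:
  a (successors ∅): φ is true.
  b (successors {c}): φ is true.
  c (successors ∅): φ is true.
  d (successors ∅): φ is true.
  e (successors ∅): φ is true.
For instance, at b:
  At b: <>(((~q & q) -> p) -> p) is false, so ~<>(((~q & q) -> p) -> p) is true.
    At b: <>(((~q & q) -> p) -> p) requires ((~q & q) -> p) -> p at some successor in {c}.
      At c: ((~q & q) -> p) -> p is false.
    So <>(((~q & q) -> p) -> p) is false at b.
Satisfying worlds: {a, b, c, d, e}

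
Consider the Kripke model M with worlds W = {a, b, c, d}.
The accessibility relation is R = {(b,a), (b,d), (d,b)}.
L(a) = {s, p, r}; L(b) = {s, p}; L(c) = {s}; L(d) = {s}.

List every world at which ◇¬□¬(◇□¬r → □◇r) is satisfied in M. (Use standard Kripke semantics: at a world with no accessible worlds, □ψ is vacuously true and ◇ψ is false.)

Recall that □ψ holds at a world iff ψ holds at every accessible world, and ◇ψ holds iff ψ holds at some accessible world.
Let φ = ◇¬□¬(◇□¬r → □◇r). Evaluate φ at each world:
  a (successors ∅): φ is false.
  b (successors {a, d}): φ is false.
  c (successors ∅): φ is false.
  d (successors {b}): φ is true.
For instance, at d:
  At d: ◇¬□¬(◇□¬r → □◇r) requires ¬□¬(◇□¬r → □◇r) at some successor in {b}.
    ¬□¬(◇□¬r → □◇r) holds at b, so ◇¬□¬(◇□¬r → □◇r) is true at d.
      At b: □¬(◇□¬r → □◇r) is false, so ¬□¬(◇□¬r → □◇r) is true.
Satisfying worlds: {d}

d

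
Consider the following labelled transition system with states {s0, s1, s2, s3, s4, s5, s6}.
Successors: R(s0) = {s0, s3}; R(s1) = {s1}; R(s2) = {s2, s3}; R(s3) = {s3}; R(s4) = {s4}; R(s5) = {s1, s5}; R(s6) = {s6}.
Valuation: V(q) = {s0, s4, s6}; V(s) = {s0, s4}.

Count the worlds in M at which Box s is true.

Recall that Box ψ holds at a world iff ψ holds at every accessible world, and Dia ψ holds iff ψ holds at some accessible world.
Let φ = Box s. Evaluate φ at each world:
  s0 (successors {s0, s3}): φ is false.
  s1 (successors {s1}): φ is false.
  s2 (successors {s2, s3}): φ is false.
  s3 (successors {s3}): φ is false.
  s4 (successors {s4}): φ is true.
  s5 (successors {s1, s5}): φ is false.
  s6 (successors {s6}): φ is false.
For instance, at s2:
  At s2: Box s requires s at every successor {s2, s3}.
    s fails at s2, so Box s is false at s2.
Satisfying worlds: {s4}

1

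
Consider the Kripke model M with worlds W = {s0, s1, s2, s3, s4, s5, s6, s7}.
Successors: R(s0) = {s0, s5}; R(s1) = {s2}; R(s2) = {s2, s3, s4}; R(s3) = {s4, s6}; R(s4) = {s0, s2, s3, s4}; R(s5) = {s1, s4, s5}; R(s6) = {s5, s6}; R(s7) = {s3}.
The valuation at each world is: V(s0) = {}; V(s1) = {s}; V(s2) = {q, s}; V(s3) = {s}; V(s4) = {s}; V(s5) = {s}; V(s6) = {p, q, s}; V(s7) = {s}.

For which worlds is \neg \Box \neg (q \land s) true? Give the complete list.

Let φ = \neg \Box \neg (q \land s). Evaluate φ at each world:
  s0 (successors {s0, s5}): φ is false.
  s1 (successors {s2}): φ is true.
  s2 (successors {s2, s3, s4}): φ is true.
  s3 (successors {s4, s6}): φ is true.
  s4 (successors {s0, s2, s3, s4}): φ is true.
  s5 (successors {s1, s4, s5}): φ is false.
  s6 (successors {s5, s6}): φ is true.
  s7 (successors {s3}): φ is false.
For instance, at s2:
  At s2: \Box \neg (q \land s) is false, so \neg \Box \neg (q \land s) is true.
    At s2: \Box \neg (q \land s) requires \neg (q \land s) at every successor {s2, s3, s4}.
      \neg (q \land s) fails at s2, so \Box \neg (q \land s) is false at s2.
Satisfying worlds: {s1, s2, s3, s4, s6}

s1, s2, s3, s4, s6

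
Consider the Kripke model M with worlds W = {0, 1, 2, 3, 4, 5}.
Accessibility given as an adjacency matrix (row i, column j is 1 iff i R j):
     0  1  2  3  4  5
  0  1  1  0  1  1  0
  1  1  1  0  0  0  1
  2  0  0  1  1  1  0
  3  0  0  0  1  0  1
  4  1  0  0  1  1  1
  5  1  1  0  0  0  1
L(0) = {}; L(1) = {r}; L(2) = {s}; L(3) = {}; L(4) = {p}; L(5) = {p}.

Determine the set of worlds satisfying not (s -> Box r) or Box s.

Recall that Box ψ holds at a world iff ψ holds at every accessible world, and Dia ψ holds iff ψ holds at some accessible world.
Let φ = not (s -> Box r) or Box s. Evaluate φ at each world:
  0 (successors {0, 1, 3, 4}): φ is false.
  1 (successors {0, 1, 5}): φ is false.
  2 (successors {2, 3, 4}): φ is true.
  3 (successors {3, 5}): φ is false.
  4 (successors {0, 3, 4, 5}): φ is false.
  5 (successors {0, 1, 5}): φ is false.
For instance, at 0:
  At 0: not (s -> Box r) is false, Box s is false, so not (s -> Box r) or Box s is false.
    At 0: s -> Box r is true, so not (s -> Box r) is false.
      At 0: s is false, Box r is false, so s -> Box r is true.
    At 0: Box s requires s at every successor {0, 1, 3, 4}.
      s fails at 0, so Box s is false at 0.
Satisfying worlds: {2}

2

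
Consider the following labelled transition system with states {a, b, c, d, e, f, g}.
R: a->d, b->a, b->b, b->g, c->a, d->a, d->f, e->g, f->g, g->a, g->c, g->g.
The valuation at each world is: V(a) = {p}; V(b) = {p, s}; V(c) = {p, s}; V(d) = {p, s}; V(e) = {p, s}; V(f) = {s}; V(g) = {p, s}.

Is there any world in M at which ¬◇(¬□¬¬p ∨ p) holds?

Let φ = ¬◇(¬□¬¬p ∨ p). Evaluate φ at each world:
  a (successors {d}): φ is false.
  b (successors {a, b, g}): φ is false.
  c (successors {a}): φ is false.
  d (successors {a, f}): φ is false.
  e (successors {g}): φ is false.
  f (successors {g}): φ is false.
  g (successors {a, c, g}): φ is false.
For instance, at e:
  At e: ◇(¬□¬¬p ∨ p) is true, so ¬◇(¬□¬¬p ∨ p) is false.
    At e: ◇(¬□¬¬p ∨ p) requires ¬□¬¬p ∨ p at some successor in {g}.
      ¬□¬¬p ∨ p holds at g, so ◇(¬□¬¬p ∨ p) is true at e.

No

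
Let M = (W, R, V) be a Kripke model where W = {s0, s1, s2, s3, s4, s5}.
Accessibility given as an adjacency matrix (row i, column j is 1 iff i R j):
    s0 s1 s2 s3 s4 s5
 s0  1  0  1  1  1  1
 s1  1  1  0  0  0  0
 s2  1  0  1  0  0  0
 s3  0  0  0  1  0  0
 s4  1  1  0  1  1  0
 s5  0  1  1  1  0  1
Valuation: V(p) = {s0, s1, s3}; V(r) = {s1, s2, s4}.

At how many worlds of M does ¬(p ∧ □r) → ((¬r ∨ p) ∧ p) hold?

3

Recall that □ψ holds at a world iff ψ holds at every accessible world, and ◇ψ holds iff ψ holds at some accessible world.
Let φ = ¬(p ∧ □r) → ((¬r ∨ p) ∧ p). Evaluate φ at each world:
  s0 (successors {s0, s2, s3, s4, s5}): φ is true.
  s1 (successors {s0, s1}): φ is true.
  s2 (successors {s0, s2}): φ is false.
  s3 (successors {s3}): φ is true.
  s4 (successors {s0, s1, s3, s4}): φ is false.
  s5 (successors {s1, s2, s3, s5}): φ is false.
For instance, at s3:
  At s3: ¬(p ∧ □r) is true, (¬r ∨ p) ∧ p is true, so ¬(p ∧ □r) → ((¬r ∨ p) ∧ p) is true.
    At s3: p ∧ □r is false, so ¬(p ∧ □r) is true.
      At s3: p is true, □r is false, so p ∧ □r is false.
Satisfying worlds: {s0, s1, s3}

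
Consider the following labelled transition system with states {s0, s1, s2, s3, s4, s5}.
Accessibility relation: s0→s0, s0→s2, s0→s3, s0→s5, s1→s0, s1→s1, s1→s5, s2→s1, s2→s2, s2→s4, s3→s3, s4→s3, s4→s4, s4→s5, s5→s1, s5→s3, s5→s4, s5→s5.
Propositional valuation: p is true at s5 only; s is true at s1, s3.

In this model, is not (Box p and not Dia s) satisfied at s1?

Yes

Recall that Box ψ holds at a world iff ψ holds at every accessible world, and Dia ψ holds iff ψ holds at some accessible world.
At s1: Box p and not Dia s is false, so not (Box p and not Dia s) is true.
  At s1: Box p is false, not Dia s is false, so Box p and not Dia s is false.
    At s1: Box p requires p at every successor {s0, s1, s5}.
      p fails at s0, so Box p is false at s1.
    At s1: Dia s is true, so not Dia s is false.
      At s1: Dia s requires s at some successor in {s0, s1, s5}.
        s holds at s1, so Dia s is true at s1.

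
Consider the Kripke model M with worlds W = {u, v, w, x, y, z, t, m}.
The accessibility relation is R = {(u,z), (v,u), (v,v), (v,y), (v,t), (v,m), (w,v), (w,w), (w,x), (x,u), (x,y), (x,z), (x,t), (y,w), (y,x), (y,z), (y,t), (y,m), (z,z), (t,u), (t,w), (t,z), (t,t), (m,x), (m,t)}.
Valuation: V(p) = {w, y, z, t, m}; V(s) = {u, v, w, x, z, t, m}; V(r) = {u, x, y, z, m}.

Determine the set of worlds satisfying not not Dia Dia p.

Recall that Dia ψ holds at a world iff ψ holds at some accessible world.
Let φ = not not Dia Dia p. Evaluate φ at each world:
  u (successors {z}): φ is true.
  v (successors {u, v, y, t, m}): φ is true.
  w (successors {v, w, x}): φ is true.
  x (successors {u, y, z, t}): φ is true.
  y (successors {w, x, z, t, m}): φ is true.
  z (successors {z}): φ is true.
  t (successors {u, w, z, t}): φ is true.
  m (successors {x, t}): φ is true.
For instance, at u:
  At u: not Dia Dia p is false, so not not Dia Dia p is true.
    At u: Dia Dia p is true, so not Dia Dia p is false.
      At u: Dia Dia p requires Dia p at some successor in {z}.
        Dia p holds at z, so Dia Dia p is true at u.
Satisfying worlds: {u, v, w, x, y, z, t, m}

u, v, w, x, y, z, t, m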